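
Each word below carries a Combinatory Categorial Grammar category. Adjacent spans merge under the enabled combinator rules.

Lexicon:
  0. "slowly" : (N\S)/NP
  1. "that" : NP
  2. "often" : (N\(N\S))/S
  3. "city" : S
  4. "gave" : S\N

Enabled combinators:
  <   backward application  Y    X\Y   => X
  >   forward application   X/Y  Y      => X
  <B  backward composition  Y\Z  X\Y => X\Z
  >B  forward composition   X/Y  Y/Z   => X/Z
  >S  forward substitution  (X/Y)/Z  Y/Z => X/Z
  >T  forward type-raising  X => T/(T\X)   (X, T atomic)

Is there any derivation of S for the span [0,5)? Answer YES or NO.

YES

[0,5] S   <
  [0,4] N   <
    [0,2] N\S   >
      [0,1] "slowly" : (N\S)/NP
      [1,2] "that" : NP
    [2,4] N\(N\S)   >
      [2,3] "often" : (N\(N\S))/S
      [3,4] "city" : S
  [4,5] "gave" : S\N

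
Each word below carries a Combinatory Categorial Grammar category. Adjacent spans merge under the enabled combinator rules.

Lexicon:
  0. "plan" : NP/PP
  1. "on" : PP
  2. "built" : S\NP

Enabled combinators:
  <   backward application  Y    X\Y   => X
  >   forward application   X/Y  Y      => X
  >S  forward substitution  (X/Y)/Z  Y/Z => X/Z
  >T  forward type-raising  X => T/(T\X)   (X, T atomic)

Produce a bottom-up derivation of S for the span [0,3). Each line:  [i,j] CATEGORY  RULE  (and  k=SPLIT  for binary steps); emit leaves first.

[0,3] S   <
  [0,2] NP   >
    [0,1] "plan" : NP/PP
    [1,2] "on" : PP
  [2,3] "built" : S\NP

[0,1] NP/PP  lex  "plan"
[1,2] PP  lex  "on"
[0,2] NP  >  k=1
[2,3] S\NP  lex  "built"
[0,3] S  <  k=2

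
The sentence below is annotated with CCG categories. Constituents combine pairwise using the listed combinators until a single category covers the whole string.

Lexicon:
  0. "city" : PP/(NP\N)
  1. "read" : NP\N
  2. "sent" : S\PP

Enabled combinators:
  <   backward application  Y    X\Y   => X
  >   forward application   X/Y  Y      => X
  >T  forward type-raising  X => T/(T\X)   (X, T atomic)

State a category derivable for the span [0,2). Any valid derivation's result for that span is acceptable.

[0,3] S   <
  [0,2] PP   >
    [0,1] "city" : PP/(NP\N)
    [1,2] "read" : NP\N
  [2,3] "sent" : S\PP

PP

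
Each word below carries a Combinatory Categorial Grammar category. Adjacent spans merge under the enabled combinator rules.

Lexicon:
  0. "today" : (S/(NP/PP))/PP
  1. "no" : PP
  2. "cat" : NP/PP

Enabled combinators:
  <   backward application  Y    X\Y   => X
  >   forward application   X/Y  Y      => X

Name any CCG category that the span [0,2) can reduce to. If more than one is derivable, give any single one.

S/(NP/PP)

[0,3] S   >
  [0,2] S/(NP/PP)   >
    [0,1] "today" : (S/(NP/PP))/PP
    [1,2] "no" : PP
  [2,3] "cat" : NP/PP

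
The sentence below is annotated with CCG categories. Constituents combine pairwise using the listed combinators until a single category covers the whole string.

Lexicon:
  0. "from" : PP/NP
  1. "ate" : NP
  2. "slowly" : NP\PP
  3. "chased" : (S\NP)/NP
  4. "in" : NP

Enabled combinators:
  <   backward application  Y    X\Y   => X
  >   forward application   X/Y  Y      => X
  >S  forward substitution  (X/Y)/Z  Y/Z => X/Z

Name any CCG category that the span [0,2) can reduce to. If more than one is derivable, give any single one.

[0,5] S   <
  [0,3] NP   <
    [0,2] PP   >
      [0,1] "from" : PP/NP
      [1,2] "ate" : NP
    [2,3] "slowly" : NP\PP
  [3,5] S\NP   >
    [3,4] "chased" : (S\NP)/NP
    [4,5] "in" : NP

PP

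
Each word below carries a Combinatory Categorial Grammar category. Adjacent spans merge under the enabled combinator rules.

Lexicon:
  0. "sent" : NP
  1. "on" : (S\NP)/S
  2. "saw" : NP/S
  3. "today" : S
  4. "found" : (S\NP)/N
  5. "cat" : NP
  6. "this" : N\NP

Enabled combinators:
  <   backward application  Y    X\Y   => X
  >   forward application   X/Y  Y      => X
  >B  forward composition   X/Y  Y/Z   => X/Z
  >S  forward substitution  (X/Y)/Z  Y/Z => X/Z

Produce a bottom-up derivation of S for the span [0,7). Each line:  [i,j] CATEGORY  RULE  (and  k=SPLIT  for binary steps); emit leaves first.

[0,7] S   <
  [0,1] "sent" : NP
  [1,7] S\NP   >
    [1,2] "on" : (S\NP)/S
    [2,7] S   <
      [2,4] NP   >
        [2,3] "saw" : NP/S
        [3,4] "today" : S
      [4,7] S\NP   >
        [4,5] "found" : (S\NP)/N
        [5,7] N   <
          [5,6] "cat" : NP
          [6,7] "this" : N\NP

[0,1] NP  lex  "sent"
[1,2] (S\NP)/S  lex  "on"
[2,3] NP/S  lex  "saw"
[3,4] S  lex  "today"
[2,4] NP  >  k=3
[4,5] (S\NP)/N  lex  "found"
[5,6] NP  lex  "cat"
[6,7] N\NP  lex  "this"
[5,7] N  <  k=6
[4,7] S\NP  >  k=5
[2,7] S  <  k=4
[1,7] S\NP  >  k=2
[0,7] S  <  k=1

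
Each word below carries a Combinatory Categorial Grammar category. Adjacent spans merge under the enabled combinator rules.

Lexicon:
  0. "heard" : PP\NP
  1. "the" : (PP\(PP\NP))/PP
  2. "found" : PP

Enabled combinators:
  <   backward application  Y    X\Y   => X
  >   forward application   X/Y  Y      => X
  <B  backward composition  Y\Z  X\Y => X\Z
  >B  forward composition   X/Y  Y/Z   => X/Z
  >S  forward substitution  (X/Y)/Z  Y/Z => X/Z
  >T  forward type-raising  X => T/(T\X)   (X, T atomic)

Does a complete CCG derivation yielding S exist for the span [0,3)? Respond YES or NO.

PP\NP (PP\(PP\NP))/PP PP
CKY chart[0,3] = {N/(N\PP), NP/(NP\PP), PP, PP/(PP\PP), S/(S\PP)}; S ∉ chart

NO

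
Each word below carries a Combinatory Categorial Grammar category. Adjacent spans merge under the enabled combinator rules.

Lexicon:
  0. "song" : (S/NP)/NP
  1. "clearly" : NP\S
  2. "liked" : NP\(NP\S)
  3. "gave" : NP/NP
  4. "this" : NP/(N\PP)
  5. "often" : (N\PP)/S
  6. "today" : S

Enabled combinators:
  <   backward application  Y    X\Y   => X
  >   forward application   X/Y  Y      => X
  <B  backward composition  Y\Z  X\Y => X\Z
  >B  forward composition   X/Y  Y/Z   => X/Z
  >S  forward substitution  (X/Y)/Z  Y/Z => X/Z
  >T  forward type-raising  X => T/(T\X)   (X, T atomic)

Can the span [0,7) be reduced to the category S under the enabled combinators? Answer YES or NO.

YES

[0,7] S   >
  [0,4] S/NP   >B
    [0,3] S/NP   >
      [0,1] "song" : (S/NP)/NP
      [1,3] NP   <
        [1,2] "clearly" : NP\S
        [2,3] "liked" : NP\(NP\S)
    [3,4] "gave" : NP/NP
  [4,7] NP   >
    [4,6] NP/S   >B
      [4,5] "this" : NP/(N\PP)
      [5,6] "often" : (N\PP)/S
    [6,7] "today" : S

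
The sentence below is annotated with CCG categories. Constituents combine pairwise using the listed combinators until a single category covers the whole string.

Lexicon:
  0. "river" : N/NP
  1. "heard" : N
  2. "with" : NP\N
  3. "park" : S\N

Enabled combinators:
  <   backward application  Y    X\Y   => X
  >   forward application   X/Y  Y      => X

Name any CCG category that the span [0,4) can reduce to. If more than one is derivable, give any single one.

S

[0,4] S   <
  [0,3] N   >
    [0,1] "river" : N/NP
    [1,3] NP   <
      [1,2] "heard" : N
      [2,3] "with" : NP\N
  [3,4] "park" : S\N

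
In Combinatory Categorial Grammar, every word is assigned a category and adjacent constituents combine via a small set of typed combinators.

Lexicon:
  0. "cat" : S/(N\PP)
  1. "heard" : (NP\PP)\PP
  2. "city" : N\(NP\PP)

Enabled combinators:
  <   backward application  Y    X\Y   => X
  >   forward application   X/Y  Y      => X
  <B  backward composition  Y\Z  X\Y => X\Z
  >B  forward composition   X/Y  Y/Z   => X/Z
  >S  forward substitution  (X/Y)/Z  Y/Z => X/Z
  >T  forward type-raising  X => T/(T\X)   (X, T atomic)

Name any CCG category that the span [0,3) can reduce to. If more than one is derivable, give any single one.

[0,3] S   >
  [0,1] "cat" : S/(N\PP)
  [1,3] N\PP   <B
    [1,2] "heard" : (NP\PP)\PP
    [2,3] "city" : N\(NP\PP)

S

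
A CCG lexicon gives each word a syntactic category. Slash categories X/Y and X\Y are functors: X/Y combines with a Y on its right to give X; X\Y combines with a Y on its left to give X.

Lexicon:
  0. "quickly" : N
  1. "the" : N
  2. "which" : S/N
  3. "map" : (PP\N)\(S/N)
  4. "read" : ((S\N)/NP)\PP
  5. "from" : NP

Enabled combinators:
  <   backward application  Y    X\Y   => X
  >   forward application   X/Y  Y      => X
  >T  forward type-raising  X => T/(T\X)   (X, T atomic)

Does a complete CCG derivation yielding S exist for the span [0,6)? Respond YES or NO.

YES

[0,6] S   <
  [0,1] "quickly" : N
  [1,6] S\N   >
    [1,5] (S\N)/NP   <
      [1,4] PP   >
        [1,2] PP/(PP\N)   >T
          [1,2] "the" : N
        [2,4] PP\N   <
          [2,3] "which" : S/N
          [3,4] "map" : (PP\N)\(S/N)
      [4,5] "read" : ((S\N)/NP)\PP
    [5,6] "from" : NP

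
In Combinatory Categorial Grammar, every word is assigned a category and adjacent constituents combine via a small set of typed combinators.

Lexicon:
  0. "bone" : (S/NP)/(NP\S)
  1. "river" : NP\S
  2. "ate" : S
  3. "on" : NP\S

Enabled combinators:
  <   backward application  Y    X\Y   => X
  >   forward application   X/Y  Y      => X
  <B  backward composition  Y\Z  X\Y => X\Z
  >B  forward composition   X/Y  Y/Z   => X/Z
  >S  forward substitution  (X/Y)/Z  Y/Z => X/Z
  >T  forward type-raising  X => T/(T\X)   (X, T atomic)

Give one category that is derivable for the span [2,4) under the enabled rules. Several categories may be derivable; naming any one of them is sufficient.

NP

[0,4] S   >
  [0,2] S/NP   >
    [0,1] "bone" : (S/NP)/(NP\S)
    [1,2] "river" : NP\S
  [2,4] NP   >
    [2,3] NP/(NP\S)   >T
      [2,3] "ate" : S
    [3,4] "on" : NP\S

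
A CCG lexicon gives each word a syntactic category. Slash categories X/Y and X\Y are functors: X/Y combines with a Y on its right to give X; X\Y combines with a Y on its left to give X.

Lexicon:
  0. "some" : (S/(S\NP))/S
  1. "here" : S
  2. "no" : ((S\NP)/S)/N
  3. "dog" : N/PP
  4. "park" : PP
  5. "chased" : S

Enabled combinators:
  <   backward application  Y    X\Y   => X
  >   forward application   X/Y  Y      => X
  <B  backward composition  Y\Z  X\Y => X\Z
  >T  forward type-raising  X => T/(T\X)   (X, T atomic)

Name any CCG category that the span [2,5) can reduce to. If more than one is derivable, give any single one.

[0,6] S   >
  [0,2] S/(S\NP)   >
    [0,1] "some" : (S/(S\NP))/S
    [1,2] "here" : S
  [2,6] S\NP   >
    [2,5] (S\NP)/S   >
      [2,3] "no" : ((S\NP)/S)/N
      [3,5] N   >
        [3,4] "dog" : N/PP
        [4,5] "park" : PP
    [5,6] "chased" : S

(S\NP)/S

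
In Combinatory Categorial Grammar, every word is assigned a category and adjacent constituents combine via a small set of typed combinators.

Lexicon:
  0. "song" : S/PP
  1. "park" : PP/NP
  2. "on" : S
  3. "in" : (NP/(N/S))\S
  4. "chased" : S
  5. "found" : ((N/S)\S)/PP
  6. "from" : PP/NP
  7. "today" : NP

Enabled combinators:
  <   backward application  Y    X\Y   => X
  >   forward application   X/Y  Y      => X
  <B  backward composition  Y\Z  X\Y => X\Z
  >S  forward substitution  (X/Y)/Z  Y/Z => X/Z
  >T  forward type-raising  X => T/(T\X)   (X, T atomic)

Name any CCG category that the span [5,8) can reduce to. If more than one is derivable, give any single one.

[0,8] S   >
  [0,1] "song" : S/PP
  [1,8] PP   >
    [1,2] "park" : PP/NP
    [2,8] NP   >
      [2,4] NP/(N/S)   <
        [2,3] "on" : S
        [3,4] "in" : (NP/(N/S))\S
      [4,8] N/S   <
        [4,5] "chased" : S
        [5,8] (N/S)\S   >
          [5,6] "found" : ((N/S)\S)/PP
          [6,8] PP   >
            [6,7] "from" : PP/NP
            [7,8] "today" : NP

(N/S)\S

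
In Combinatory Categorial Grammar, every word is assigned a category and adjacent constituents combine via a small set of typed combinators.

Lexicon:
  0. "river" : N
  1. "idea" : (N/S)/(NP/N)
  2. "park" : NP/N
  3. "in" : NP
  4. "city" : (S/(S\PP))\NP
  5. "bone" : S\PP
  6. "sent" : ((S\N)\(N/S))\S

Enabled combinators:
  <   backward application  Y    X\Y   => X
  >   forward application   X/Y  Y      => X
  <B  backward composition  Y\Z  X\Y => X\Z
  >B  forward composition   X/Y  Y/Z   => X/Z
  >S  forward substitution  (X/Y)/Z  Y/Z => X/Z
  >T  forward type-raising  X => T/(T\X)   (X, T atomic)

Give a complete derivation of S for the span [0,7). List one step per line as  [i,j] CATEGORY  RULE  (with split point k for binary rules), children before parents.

[0,1] N  lex  "river"
[0,1] S/(S\N)  >T
[1,2] (N/S)/(NP/N)  lex  "idea"
[2,3] NP/N  lex  "park"
[1,3] N/S  >  k=2
[3,4] NP  lex  "in"
[4,5] (S/(S\PP))\NP  lex  "city"
[3,5] S/(S\PP)  <  k=4
[5,6] S\PP  lex  "bone"
[3,6] S  >  k=5
[6,7] ((S\N)\(N/S))\S  lex  "sent"
[3,7] (S\N)\(N/S)  <  k=6
[1,7] S\N  <  k=3
[0,7] S  >  k=1

[0,7] S   >
  [0,1] S/(S\N)   >T
    [0,1] "river" : N
  [1,7] S\N   <
    [1,3] N/S   >
      [1,2] "idea" : (N/S)/(NP/N)
      [2,3] "park" : NP/N
    [3,7] (S\N)\(N/S)   <
      [3,6] S   >
        [3,5] S/(S\PP)   <
          [3,4] "in" : NP
          [4,5] "city" : (S/(S\PP))\NP
        [5,6] "bone" : S\PP
      [6,7] "sent" : ((S\N)\(N/S))\S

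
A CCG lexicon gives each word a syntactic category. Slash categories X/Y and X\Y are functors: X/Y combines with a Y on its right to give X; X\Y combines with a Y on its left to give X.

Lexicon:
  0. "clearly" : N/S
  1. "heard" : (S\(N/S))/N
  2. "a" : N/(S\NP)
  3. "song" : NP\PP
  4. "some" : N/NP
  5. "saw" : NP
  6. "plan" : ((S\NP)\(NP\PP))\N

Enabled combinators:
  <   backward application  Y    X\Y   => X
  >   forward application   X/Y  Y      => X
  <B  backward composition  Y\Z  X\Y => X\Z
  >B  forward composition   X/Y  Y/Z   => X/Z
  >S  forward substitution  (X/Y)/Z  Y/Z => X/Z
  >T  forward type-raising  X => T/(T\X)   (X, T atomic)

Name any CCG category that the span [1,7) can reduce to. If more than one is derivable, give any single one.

[0,7] S   <
  [0,1] "clearly" : N/S
  [1,7] S\(N/S)   >
    [1,2] "heard" : (S\(N/S))/N
    [2,7] N   >
      [2,3] "a" : N/(S\NP)
      [3,7] S\NP   <
        [3,4] "song" : NP\PP
        [4,7] (S\NP)\(NP\PP)   <
          [4,6] N   >
            [4,5] "some" : N/NP
            [5,6] "saw" : NP
          [6,7] "plan" : ((S\NP)\(NP\PP))\N

S\(N/S)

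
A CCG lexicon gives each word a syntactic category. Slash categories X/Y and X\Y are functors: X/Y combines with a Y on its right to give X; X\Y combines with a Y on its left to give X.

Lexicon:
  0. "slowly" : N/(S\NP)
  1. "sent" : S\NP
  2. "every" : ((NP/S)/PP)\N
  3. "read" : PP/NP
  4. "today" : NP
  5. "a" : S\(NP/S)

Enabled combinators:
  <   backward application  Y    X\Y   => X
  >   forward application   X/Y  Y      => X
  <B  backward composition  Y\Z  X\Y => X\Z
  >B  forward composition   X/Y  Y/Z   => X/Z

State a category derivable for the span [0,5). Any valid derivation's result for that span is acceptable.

[0,6] S   <
  [0,5] NP/S   >
    [0,3] (NP/S)/PP   <
      [0,2] N   >
        [0,1] "slowly" : N/(S\NP)
        [1,2] "sent" : S\NP
      [2,3] "every" : ((NP/S)/PP)\N
    [3,5] PP   >
      [3,4] "read" : PP/NP
      [4,5] "today" : NP
  [5,6] "a" : S\(NP/S)

NP/S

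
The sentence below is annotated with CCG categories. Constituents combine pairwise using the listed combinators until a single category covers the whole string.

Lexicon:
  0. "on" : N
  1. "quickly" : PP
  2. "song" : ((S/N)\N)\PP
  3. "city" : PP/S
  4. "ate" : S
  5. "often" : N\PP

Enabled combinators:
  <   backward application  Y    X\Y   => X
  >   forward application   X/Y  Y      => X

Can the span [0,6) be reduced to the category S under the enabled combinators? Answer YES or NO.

YES

[0,6] S   >
  [0,3] S/N   <
    [0,1] "on" : N
    [1,3] (S/N)\N   <
      [1,2] "quickly" : PP
      [2,3] "song" : ((S/N)\N)\PP
  [3,6] N   <
    [3,5] PP   >
      [3,4] "city" : PP/S
      [4,5] "ate" : S
    [5,6] "often" : N\PP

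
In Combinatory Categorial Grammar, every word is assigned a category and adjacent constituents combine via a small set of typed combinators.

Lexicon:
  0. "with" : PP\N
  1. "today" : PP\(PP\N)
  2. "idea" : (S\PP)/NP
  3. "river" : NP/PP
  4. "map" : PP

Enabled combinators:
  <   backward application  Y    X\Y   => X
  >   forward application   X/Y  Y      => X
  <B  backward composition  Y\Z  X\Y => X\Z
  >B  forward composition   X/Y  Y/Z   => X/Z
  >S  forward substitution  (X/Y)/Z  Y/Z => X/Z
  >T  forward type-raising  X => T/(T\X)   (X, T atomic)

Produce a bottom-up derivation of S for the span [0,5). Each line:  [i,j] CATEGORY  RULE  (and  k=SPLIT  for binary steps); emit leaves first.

[0,5] S   <
  [0,2] PP   <
    [0,1] "with" : PP\N
    [1,2] "today" : PP\(PP\N)
  [2,5] S\PP   >
    [2,3] "idea" : (S\PP)/NP
    [3,5] NP   >
      [3,4] "river" : NP/PP
      [4,5] "map" : PP

[0,1] PP\N  lex  "with"
[1,2] PP\(PP\N)  lex  "today"
[0,2] PP  <  k=1
[2,3] (S\PP)/NP  lex  "idea"
[3,4] NP/PP  lex  "river"
[4,5] PP  lex  "map"
[3,5] NP  >  k=4
[2,5] S\PP  >  k=3
[0,5] S  <  k=2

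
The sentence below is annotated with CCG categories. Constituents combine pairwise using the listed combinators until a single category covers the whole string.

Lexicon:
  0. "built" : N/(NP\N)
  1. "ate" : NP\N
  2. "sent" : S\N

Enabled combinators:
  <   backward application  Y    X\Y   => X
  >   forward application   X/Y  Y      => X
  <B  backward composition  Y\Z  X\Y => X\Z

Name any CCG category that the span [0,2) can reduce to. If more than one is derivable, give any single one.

N

[0,3] S   <
  [0,2] N   >
    [0,1] "built" : N/(NP\N)
    [1,2] "ate" : NP\N
  [2,3] "sent" : S\N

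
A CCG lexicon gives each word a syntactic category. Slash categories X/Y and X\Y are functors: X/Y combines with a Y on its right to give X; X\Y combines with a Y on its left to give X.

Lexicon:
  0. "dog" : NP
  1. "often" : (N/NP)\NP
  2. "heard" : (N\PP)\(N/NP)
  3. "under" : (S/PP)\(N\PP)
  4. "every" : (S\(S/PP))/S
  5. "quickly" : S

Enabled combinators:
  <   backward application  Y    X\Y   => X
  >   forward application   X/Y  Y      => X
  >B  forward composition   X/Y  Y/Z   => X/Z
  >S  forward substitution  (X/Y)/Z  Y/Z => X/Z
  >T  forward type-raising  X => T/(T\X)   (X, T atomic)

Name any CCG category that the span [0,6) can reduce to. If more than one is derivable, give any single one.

[0,6] S   <
  [0,4] S/PP   <
    [0,3] N\PP   <
      [0,2] N/NP   <
        [0,1] "dog" : NP
        [1,2] "often" : (N/NP)\NP
      [2,3] "heard" : (N\PP)\(N/NP)
    [3,4] "under" : (S/PP)\(N\PP)
  [4,6] S\(S/PP)   >
    [4,5] "every" : (S\(S/PP))/S
    [5,6] "quickly" : S

S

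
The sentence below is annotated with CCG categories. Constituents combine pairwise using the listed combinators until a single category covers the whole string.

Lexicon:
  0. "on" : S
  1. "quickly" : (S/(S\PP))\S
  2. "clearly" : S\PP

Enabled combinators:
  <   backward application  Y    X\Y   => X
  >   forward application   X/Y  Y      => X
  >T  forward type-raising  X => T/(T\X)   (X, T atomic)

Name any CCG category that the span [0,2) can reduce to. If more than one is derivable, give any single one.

S/(S\PP)

[0,3] S   >
  [0,2] S/(S\PP)   <
    [0,1] "on" : S
    [1,2] "quickly" : (S/(S\PP))\S
  [2,3] "clearly" : S\PP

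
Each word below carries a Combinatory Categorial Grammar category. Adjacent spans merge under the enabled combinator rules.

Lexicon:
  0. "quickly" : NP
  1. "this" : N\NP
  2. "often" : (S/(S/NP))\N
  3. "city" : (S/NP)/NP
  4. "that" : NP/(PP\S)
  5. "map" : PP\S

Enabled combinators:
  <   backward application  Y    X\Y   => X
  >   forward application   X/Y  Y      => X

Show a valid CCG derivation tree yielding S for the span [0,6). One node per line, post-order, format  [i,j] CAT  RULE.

[0,1] NP  lex  "quickly"
[1,2] N\NP  lex  "this"
[0,2] N  <  k=1
[2,3] (S/(S/NP))\N  lex  "often"
[0,3] S/(S/NP)  <  k=2
[3,4] (S/NP)/NP  lex  "city"
[4,5] NP/(PP\S)  lex  "that"
[5,6] PP\S  lex  "map"
[4,6] NP  >  k=5
[3,6] S/NP  >  k=4
[0,6] S  >  k=3

[0,6] S   >
  [0,3] S/(S/NP)   <
    [0,2] N   <
      [0,1] "quickly" : NP
      [1,2] "this" : N\NP
    [2,3] "often" : (S/(S/NP))\N
  [3,6] S/NP   >
    [3,4] "city" : (S/NP)/NP
    [4,6] NP   >
      [4,5] "that" : NP/(PP\S)
      [5,6] "map" : PP\S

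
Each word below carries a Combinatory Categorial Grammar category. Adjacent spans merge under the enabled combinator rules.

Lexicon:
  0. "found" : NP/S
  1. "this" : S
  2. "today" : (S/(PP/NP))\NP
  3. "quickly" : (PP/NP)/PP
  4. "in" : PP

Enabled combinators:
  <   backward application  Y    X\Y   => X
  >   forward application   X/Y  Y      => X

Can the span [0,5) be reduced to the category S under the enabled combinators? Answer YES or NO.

[0,5] S   >
  [0,3] S/(PP/NP)   <
    [0,2] NP   >
      [0,1] "found" : NP/S
      [1,2] "this" : S
    [2,3] "today" : (S/(PP/NP))\NP
  [3,5] PP/NP   >
    [3,4] "quickly" : (PP/NP)/PP
    [4,5] "in" : PP

YES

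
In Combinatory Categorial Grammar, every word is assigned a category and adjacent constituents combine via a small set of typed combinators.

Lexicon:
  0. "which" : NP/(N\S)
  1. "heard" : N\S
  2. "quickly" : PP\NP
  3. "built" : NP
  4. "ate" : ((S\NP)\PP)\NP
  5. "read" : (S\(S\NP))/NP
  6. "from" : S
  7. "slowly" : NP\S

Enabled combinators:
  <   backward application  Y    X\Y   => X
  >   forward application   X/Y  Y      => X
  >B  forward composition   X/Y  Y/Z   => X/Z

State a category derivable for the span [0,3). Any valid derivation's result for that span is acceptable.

PP

[0,8] S   <
  [0,5] S\NP   <
    [0,3] PP   <
      [0,2] NP   >
        [0,1] "which" : NP/(N\S)
        [1,2] "heard" : N\S
      [2,3] "quickly" : PP\NP
    [3,5] (S\NP)\PP   <
      [3,4] "built" : NP
      [4,5] "ate" : ((S\NP)\PP)\NP
  [5,8] S\(S\NP)   >
    [5,6] "read" : (S\(S\NP))/NP
    [6,8] NP   <
      [6,7] "from" : S
      [7,8] "slowly" : NP\S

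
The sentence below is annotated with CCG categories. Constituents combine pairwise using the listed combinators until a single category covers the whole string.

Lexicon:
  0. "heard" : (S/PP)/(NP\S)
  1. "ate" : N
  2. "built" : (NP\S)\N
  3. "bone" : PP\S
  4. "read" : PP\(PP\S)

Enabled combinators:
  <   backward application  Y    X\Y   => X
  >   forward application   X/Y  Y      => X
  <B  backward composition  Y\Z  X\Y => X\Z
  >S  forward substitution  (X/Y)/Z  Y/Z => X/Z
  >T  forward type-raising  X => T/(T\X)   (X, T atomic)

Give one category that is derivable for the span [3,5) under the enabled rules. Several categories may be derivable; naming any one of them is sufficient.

PP

[0,5] S   >
  [0,3] S/PP   >
    [0,1] "heard" : (S/PP)/(NP\S)
    [1,3] NP\S   <
      [1,2] "ate" : N
      [2,3] "built" : (NP\S)\N
  [3,5] PP   <
    [3,4] "bone" : PP\S
    [4,5] "read" : PP\(PP\S)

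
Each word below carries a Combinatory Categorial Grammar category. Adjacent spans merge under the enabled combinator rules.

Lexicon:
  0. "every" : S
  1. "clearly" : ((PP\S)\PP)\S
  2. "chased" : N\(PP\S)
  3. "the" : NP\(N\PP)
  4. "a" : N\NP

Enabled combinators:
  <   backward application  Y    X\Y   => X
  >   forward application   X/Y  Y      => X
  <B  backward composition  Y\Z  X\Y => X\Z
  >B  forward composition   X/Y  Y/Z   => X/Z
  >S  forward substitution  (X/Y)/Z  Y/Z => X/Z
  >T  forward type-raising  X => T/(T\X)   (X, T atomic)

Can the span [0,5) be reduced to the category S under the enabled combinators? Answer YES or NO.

NO

S ((PP\S)\PP)\S N\(PP\S) NP\(N\PP) N\NP
CKY chart[0,5] = {N, N/(N\N), NP/(NP\N), PP/(PP\N), S/(S\N)}; S ∉ chart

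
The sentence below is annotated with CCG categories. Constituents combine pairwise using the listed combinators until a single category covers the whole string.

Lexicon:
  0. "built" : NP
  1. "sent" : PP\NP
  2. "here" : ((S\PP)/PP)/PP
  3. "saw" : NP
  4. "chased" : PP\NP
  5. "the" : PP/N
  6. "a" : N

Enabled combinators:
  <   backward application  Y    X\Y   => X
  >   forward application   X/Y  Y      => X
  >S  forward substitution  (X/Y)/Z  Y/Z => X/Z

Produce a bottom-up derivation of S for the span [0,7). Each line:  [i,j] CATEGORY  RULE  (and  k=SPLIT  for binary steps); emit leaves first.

[0,1] NP  lex  "built"
[1,2] PP\NP  lex  "sent"
[0,2] PP  <  k=1
[2,3] ((S\PP)/PP)/PP  lex  "here"
[3,4] NP  lex  "saw"
[4,5] PP\NP  lex  "chased"
[3,5] PP  <  k=4
[2,5] (S\PP)/PP  >  k=3
[5,6] PP/N  lex  "the"
[6,7] N  lex  "a"
[5,7] PP  >  k=6
[2,7] S\PP  >  k=5
[0,7] S  <  k=2

[0,7] S   <
  [0,2] PP   <
    [0,1] "built" : NP
    [1,2] "sent" : PP\NP
  [2,7] S\PP   >
    [2,5] (S\PP)/PP   >
      [2,3] "here" : ((S\PP)/PP)/PP
      [3,5] PP   <
        [3,4] "saw" : NP
        [4,5] "chased" : PP\NP
    [5,7] PP   >
      [5,6] "the" : PP/N
      [6,7] "a" : N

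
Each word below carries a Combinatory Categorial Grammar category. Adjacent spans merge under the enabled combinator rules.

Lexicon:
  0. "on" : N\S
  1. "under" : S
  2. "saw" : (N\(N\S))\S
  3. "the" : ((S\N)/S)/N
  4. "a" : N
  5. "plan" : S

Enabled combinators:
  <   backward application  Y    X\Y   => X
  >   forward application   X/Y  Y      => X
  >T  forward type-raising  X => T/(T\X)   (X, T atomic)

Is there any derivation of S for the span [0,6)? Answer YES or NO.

[0,6] S   <
  [0,3] N   <
    [0,1] "on" : N\S
    [1,3] N\(N\S)   <
      [1,2] "under" : S
      [2,3] "saw" : (N\(N\S))\S
  [3,6] S\N   >
    [3,5] (S\N)/S   >
      [3,4] "the" : ((S\N)/S)/N
      [4,5] "a" : N
    [5,6] "plan" : S

YES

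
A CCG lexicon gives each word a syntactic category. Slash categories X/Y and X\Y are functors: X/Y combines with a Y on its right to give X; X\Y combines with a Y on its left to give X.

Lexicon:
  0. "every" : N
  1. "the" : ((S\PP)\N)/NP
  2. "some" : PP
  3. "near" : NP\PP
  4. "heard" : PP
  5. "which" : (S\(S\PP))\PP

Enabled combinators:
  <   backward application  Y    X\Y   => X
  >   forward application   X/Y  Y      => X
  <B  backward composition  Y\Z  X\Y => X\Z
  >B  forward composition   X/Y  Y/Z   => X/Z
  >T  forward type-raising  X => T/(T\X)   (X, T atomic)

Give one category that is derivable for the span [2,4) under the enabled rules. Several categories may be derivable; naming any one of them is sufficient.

NP

[0,6] S   >
  [0,1] S/(S\N)   >T
    [0,1] "every" : N
  [1,6] S\N   <B
    [1,4] (S\PP)\N   >
      [1,2] "the" : ((S\PP)\N)/NP
      [2,4] NP   <
        [2,3] "some" : PP
        [3,4] "near" : NP\PP
    [4,6] S\(S\PP)   <
      [4,5] "heard" : PP
      [5,6] "which" : (S\(S\PP))\PP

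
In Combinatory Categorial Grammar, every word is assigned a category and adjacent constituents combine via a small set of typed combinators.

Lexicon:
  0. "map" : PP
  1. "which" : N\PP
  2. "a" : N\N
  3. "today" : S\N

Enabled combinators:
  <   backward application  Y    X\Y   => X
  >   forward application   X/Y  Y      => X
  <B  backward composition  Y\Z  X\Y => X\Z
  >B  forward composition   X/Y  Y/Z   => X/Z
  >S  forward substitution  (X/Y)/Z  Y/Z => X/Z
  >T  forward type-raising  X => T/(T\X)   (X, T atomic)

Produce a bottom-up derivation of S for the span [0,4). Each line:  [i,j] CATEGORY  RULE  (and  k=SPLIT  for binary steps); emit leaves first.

[0,1] PP  lex  "map"
[1,2] N\PP  lex  "which"
[2,3] N\N  lex  "a"
[1,3] N\PP  <B  k=2
[3,4] S\N  lex  "today"
[1,4] S\PP  <B  k=3
[0,4] S  <  k=1

[0,4] S   <
  [0,1] "map" : PP
  [1,4] S\PP   <B
    [1,3] N\PP   <B
      [1,2] "which" : N\PP
      [2,3] "a" : N\N
    [3,4] "today" : S\N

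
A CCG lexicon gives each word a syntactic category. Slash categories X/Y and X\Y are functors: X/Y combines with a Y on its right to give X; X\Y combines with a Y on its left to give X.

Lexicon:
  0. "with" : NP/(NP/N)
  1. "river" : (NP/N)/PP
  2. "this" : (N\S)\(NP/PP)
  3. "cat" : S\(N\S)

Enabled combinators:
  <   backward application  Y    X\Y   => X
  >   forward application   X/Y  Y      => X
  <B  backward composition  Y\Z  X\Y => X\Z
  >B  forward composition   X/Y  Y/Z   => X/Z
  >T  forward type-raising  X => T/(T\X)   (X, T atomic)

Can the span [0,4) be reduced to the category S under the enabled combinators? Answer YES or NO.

[0,4] S   <
  [0,3] N\S   <
    [0,2] NP/PP   >B
      [0,1] "with" : NP/(NP/N)
      [1,2] "river" : (NP/N)/PP
    [2,3] "this" : (N\S)\(NP/PP)
  [3,4] "cat" : S\(N\S)

YES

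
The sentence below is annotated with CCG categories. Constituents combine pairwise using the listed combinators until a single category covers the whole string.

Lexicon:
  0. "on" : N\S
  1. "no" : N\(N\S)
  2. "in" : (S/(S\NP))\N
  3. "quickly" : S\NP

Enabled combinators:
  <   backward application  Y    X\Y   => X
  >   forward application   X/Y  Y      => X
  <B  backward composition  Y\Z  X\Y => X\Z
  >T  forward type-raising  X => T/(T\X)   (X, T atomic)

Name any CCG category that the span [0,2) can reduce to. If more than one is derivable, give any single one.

N

[0,4] S   >
  [0,3] S/(S\NP)   <
    [0,2] N   <
      [0,1] "on" : N\S
      [1,2] "no" : N\(N\S)
    [2,3] "in" : (S/(S\NP))\N
  [3,4] "quickly" : S\NP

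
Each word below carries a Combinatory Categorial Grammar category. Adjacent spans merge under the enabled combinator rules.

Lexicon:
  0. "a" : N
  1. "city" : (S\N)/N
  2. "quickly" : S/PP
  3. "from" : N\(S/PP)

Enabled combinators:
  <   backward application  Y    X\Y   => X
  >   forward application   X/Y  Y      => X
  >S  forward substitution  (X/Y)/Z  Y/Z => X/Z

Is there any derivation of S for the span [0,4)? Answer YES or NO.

YES

[0,4] S   <
  [0,1] "a" : N
  [1,4] S\N   >
    [1,2] "city" : (S\N)/N
    [2,4] N   <
      [2,3] "quickly" : S/PP
      [3,4] "from" : N\(S/PP)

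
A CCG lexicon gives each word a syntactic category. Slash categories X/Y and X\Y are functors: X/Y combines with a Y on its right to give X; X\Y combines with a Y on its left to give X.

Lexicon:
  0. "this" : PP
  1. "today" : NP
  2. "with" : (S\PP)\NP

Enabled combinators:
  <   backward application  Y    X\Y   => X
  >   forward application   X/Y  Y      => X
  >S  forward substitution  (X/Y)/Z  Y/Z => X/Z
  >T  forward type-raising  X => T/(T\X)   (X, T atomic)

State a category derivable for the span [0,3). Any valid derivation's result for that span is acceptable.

S

[0,3] S   <
  [0,1] "this" : PP
  [1,3] S\PP   <
    [1,2] "today" : NP
    [2,3] "with" : (S\PP)\NP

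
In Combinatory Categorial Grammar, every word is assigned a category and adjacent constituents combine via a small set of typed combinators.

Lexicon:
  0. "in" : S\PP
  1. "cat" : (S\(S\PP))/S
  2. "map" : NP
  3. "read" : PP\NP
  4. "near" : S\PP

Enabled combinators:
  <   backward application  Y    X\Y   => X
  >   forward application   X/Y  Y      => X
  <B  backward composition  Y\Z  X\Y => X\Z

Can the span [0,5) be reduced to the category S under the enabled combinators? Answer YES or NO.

[0,5] S   <
  [0,1] "in" : S\PP
  [1,5] S\(S\PP)   >
    [1,2] "cat" : (S\(S\PP))/S
    [2,5] S   <
      [2,4] PP   <
        [2,3] "map" : NP
        [3,4] "read" : PP\NP
      [4,5] "near" : S\PP

YES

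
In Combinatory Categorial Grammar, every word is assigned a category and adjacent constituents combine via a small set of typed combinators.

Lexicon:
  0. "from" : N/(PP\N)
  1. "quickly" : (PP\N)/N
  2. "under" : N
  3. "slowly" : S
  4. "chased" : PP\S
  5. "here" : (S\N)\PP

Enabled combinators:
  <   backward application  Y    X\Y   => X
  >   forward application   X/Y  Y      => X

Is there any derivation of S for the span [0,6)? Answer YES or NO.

[0,6] S   <
  [0,3] N   >
    [0,1] "from" : N/(PP\N)
    [1,3] PP\N   >
      [1,2] "quickly" : (PP\N)/N
      [2,3] "under" : N
  [3,6] S\N   <
    [3,5] PP   <
      [3,4] "slowly" : S
      [4,5] "chased" : PP\S
    [5,6] "here" : (S\N)\PP

YES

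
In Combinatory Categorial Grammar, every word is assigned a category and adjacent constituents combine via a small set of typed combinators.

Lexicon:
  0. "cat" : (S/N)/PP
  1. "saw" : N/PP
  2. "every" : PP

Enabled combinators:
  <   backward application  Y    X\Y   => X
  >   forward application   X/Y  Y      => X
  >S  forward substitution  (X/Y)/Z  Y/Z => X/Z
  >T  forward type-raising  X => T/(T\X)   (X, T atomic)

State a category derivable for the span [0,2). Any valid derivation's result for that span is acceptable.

[0,3] S   >
  [0,2] S/PP   >S
    [0,1] "cat" : (S/N)/PP
    [1,2] "saw" : N/PP
  [2,3] "every" : PP

S/PP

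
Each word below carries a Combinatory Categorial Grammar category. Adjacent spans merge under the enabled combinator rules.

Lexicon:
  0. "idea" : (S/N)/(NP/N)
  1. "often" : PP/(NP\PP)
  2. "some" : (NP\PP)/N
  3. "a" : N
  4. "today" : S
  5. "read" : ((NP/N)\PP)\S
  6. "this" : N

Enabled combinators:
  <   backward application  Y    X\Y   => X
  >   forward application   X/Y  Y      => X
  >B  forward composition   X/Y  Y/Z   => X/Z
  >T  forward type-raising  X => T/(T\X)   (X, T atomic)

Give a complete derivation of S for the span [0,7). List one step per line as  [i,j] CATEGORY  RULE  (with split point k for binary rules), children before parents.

[0,1] (S/N)/(NP/N)  lex  "idea"
[1,2] PP/(NP\PP)  lex  "often"
[2,3] (NP\PP)/N  lex  "some"
[1,3] PP/N  >B  k=2
[3,4] N  lex  "a"
[1,4] PP  >  k=3
[4,5] S  lex  "today"
[5,6] ((NP/N)\PP)\S  lex  "read"
[4,6] (NP/N)\PP  <  k=5
[1,6] NP/N  <  k=4
[0,6] S/N  >  k=1
[6,7] N  lex  "this"
[0,7] S  >  k=6

[0,7] S   >
  [0,6] S/N   >
    [0,1] "idea" : (S/N)/(NP/N)
    [1,6] NP/N   <
      [1,4] PP   >
        [1,3] PP/N   >B
          [1,2] "often" : PP/(NP\PP)
          [2,3] "some" : (NP\PP)/N
        [3,4] "a" : N
      [4,6] (NP/N)\PP   <
        [4,5] "today" : S
        [5,6] "read" : ((NP/N)\PP)\S
  [6,7] "this" : N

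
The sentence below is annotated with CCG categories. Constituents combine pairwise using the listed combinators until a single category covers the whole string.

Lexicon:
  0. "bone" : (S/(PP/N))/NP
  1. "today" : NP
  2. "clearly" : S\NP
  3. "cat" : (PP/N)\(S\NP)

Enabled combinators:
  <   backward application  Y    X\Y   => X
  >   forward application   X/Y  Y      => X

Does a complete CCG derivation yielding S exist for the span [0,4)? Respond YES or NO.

[0,4] S   >
  [0,2] S/(PP/N)   >
    [0,1] "bone" : (S/(PP/N))/NP
    [1,2] "today" : NP
  [2,4] PP/N   <
    [2,3] "clearly" : S\NP
    [3,4] "cat" : (PP/N)\(S\NP)

YES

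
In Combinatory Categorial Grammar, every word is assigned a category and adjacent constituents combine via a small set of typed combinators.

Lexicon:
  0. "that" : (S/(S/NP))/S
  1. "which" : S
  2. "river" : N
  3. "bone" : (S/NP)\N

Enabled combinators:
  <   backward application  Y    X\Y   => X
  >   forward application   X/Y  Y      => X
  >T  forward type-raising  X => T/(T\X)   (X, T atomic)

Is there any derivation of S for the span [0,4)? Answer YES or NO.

[0,4] S   >
  [0,2] S/(S/NP)   >
    [0,1] "that" : (S/(S/NP))/S
    [1,2] "which" : S
  [2,4] S/NP   <
    [2,3] "river" : N
    [3,4] "bone" : (S/NP)\N

YES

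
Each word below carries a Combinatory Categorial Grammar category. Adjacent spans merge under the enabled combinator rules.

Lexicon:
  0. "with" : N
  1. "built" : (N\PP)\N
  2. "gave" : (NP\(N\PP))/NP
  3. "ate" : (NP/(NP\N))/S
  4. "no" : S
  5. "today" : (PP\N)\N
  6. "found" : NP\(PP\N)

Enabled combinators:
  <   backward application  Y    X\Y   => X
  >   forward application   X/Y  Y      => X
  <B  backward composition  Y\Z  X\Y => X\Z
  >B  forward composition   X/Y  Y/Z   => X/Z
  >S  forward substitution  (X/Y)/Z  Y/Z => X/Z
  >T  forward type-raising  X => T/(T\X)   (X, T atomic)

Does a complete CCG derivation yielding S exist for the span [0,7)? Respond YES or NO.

NO

N (N\PP)\N (NP\(N\PP))/NP (NP/(NP\N))/S S (PP\N)\N NP\(PP\N)
CKY chart[0,7] = {N/(N\NP), NP, NP/(NP\NP), PP/(PP\NP), S/(S\NP)}; S ∉ chart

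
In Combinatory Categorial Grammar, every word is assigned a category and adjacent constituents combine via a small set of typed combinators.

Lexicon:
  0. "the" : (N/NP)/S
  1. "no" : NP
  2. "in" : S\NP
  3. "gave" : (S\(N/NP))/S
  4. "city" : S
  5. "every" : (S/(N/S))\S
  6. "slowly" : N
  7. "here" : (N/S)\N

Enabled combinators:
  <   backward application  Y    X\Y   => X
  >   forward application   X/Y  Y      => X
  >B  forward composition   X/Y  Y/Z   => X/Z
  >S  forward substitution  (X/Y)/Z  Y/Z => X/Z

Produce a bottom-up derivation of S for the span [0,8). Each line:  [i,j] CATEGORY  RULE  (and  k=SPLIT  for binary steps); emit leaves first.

[0,1] (N/NP)/S  lex  "the"
[1,2] NP  lex  "no"
[2,3] S\NP  lex  "in"
[1,3] S  <  k=2
[0,3] N/NP  >  k=1
[3,4] (S\(N/NP))/S  lex  "gave"
[4,5] S  lex  "city"
[3,5] S\(N/NP)  >  k=4
[0,5] S  <  k=3
[5,6] (S/(N/S))\S  lex  "every"
[0,6] S/(N/S)  <  k=5
[6,7] N  lex  "slowly"
[7,8] (N/S)\N  lex  "here"
[6,8] N/S  <  k=7
[0,8] S  >  k=6

[0,8] S   >
  [0,6] S/(N/S)   <
    [0,5] S   <
      [0,3] N/NP   >
        [0,1] "the" : (N/NP)/S
        [1,3] S   <
          [1,2] "no" : NP
          [2,3] "in" : S\NP
      [3,5] S\(N/NP)   >
        [3,4] "gave" : (S\(N/NP))/S
        [4,5] "city" : S
    [5,6] "every" : (S/(N/S))\S
  [6,8] N/S   <
    [6,7] "slowly" : N
    [7,8] "here" : (N/S)\N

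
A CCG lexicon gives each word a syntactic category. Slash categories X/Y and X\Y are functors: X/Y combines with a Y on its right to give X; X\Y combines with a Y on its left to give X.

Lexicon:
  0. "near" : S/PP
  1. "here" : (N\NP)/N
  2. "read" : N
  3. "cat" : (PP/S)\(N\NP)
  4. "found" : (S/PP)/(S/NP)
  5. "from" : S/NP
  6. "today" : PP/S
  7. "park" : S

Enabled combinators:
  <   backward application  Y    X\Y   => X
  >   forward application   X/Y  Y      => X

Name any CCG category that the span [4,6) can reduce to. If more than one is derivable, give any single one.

S/PP

[0,8] S   >
  [0,1] "near" : S/PP
  [1,8] PP   >
    [1,4] PP/S   <
      [1,3] N\NP   >
        [1,2] "here" : (N\NP)/N
        [2,3] "read" : N
      [3,4] "cat" : (PP/S)\(N\NP)
    [4,8] S   >
      [4,6] S/PP   >
        [4,5] "found" : (S/PP)/(S/NP)
        [5,6] "from" : S/NP
      [6,8] PP   >
        [6,7] "today" : PP/S
        [7,8] "park" : S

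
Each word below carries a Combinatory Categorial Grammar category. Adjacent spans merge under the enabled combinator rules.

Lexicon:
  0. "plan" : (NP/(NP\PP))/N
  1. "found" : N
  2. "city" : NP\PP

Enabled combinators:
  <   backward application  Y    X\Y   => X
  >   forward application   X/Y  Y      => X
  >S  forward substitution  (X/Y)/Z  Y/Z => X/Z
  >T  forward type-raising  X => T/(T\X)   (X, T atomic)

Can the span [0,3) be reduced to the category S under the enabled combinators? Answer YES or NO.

NO

(NP/(NP\PP))/N N NP\PP
CKY chart[0,3] = {N/(N\NP), NP, NP/(NP\NP), PP/(PP\NP), S/(S\NP)}; S ∉ chart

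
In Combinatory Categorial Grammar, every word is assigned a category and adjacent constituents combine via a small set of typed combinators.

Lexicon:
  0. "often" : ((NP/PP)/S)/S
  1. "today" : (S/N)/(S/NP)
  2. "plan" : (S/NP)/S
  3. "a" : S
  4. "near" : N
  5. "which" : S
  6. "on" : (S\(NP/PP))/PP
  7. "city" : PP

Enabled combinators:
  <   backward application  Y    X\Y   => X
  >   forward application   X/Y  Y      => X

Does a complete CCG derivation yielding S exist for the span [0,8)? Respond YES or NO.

YES

[0,8] S   <
  [0,6] NP/PP   >
    [0,5] (NP/PP)/S   >
      [0,1] "often" : ((NP/PP)/S)/S
      [1,5] S   >
        [1,4] S/N   >
          [1,2] "today" : (S/N)/(S/NP)
          [2,4] S/NP   >
            [2,3] "plan" : (S/NP)/S
            [3,4] "a" : S
        [4,5] "near" : N
    [5,6] "which" : S
  [6,8] S\(NP/PP)   >
    [6,7] "on" : (S\(NP/PP))/PP
    [7,8] "city" : PP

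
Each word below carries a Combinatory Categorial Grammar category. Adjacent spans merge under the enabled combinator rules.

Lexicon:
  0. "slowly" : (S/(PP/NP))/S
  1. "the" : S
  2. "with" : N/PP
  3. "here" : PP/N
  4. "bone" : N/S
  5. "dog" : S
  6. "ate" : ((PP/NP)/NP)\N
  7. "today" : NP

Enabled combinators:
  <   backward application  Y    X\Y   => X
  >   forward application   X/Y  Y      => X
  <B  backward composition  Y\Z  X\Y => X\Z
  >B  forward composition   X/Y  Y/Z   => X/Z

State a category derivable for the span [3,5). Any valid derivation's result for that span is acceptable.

PP/S

[0,8] S   >
  [0,2] S/(PP/NP)   >
    [0,1] "slowly" : (S/(PP/NP))/S
    [1,2] "the" : S
  [2,8] PP/NP   >
    [2,7] (PP/NP)/NP   <
      [2,6] N   >
        [2,5] N/S   >B
          [2,3] "with" : N/PP
          [3,5] PP/S   >B
            [3,4] "here" : PP/N
            [4,5] "bone" : N/S
        [5,6] "dog" : S
      [6,7] "ate" : ((PP/NP)/NP)\N
    [7,8] "today" : NP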